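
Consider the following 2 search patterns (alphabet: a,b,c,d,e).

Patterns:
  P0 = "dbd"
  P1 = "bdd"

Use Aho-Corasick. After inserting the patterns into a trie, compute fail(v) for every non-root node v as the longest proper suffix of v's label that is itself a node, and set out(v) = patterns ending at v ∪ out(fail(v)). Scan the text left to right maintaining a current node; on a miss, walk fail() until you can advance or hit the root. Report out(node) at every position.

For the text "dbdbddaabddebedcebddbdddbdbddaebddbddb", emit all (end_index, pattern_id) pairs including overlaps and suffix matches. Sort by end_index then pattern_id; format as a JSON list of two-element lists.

Construct AC machine:
Trie (insert patterns):
  n0 'ε': b→4 d→1
  n1 'd': b→2
  n2 'db': d→3
  n3 'dbd': ·  [P0 ends]
  n4 'b': d→5
  n5 'bd': d→6
  n6 'bdd': ·  [P1 ends]

Failure links (BFS by depth):
  fail(1) 'd': from fail(0)=0 chase 'd': 0 ⇒ 0;  out=∅∪out(0)=∅
  fail(4) 'b': from fail(0)=0 chase 'b': 0 ⇒ 0;  out=∅∪out(0)=∅
  fail(2) 'db': from fail(1)=0 chase 'b': 0 ⇒ 4;  out=∅∪out(4)=∅
  fail(5) 'bd': from fail(4)=0 chase 'd': 0 ⇒ 1;  out=∅∪out(1)=∅
  fail(3) 'dbd': from fail(2)=4 chase 'd': 4 ⇒ 5;  out={0}∪out(5)={0}
  fail(6) 'bdd': from fail(5)=1 chase 'd': 1→0 ⇒ 1;  out={1}∪out(1)={1}

Text stream:
[0] read 'd'  n0⇒n1
[1] read 'b'  n1⇒n2
[2] read 'd'  n2⇒n3  ** P0@[0:2]
[3] read 'b'  n3⇒n2 (via fail)
[4] read 'd'  n2⇒n3  ** P0@[2:4]
[5] read 'd'  n3⇒n6 (via fail)  ** P1@[3:5]
[6] read 'a'  n6⇒n0 (via fail)
[7] read 'a'  n0⇒n0
[8] read 'b'  n0⇒n4
[9] read 'd'  n4⇒n5
[10] read 'd'  n5⇒n6  ** P1@[8:10]
[11] read 'e'  n6⇒n0 (via fail)
[12] read 'b'  n0⇒n4
[13] read 'e'  n4⇒n0 (via fail)
[14] read 'd'  n0⇒n1
[15] read 'c'  n1⇒n0 (via fail)
[16] read 'e'  n0⇒n0
[17] read 'b'  n0⇒n4
[18] read 'd'  n4⇒n5
[19] read 'd'  n5⇒n6  ** P1@[17:19]
[20] read 'b'  n6⇒n2 (via fail)
[21] read 'd'  n2⇒n3  ** P0@[19:21]
[22] read 'd'  n3⇒n6 (via fail)  ** P1@[20:22]
[23] read 'd'  n6⇒n1 (via fail)
[24] read 'b'  n1⇒n2
[25] read 'd'  n2⇒n3  ** P0@[23:25]
[26] read 'b'  n3⇒n2 (via fail)
[27] read 'd'  n2⇒n3  ** P0@[25:27]
[28] read 'd'  n3⇒n6 (via fail)  ** P1@[26:28]
[29] read 'a'  n6⇒n0 (via fail)
[30] read 'e'  n0⇒n0
[31] read 'b'  n0⇒n4
[32] read 'd'  n4⇒n5
[33] read 'd'  n5⇒n6  ** P1@[31:33]
[34] read 'b'  n6⇒n2 (via fail)
[35] read 'd'  n2⇒n3  ** P0@[33:35]
[36] read 'd'  n3⇒n6 (via fail)  ** P1@[34:36]
[37] read 'b'  n6⇒n2 (via fail)

Result: [[2,0],[4,0],[5,1],[10,1],[19,1],[21,0],[22,1],[25,0],[27,0],[28,1],[33,1],[35,0],[36,1]]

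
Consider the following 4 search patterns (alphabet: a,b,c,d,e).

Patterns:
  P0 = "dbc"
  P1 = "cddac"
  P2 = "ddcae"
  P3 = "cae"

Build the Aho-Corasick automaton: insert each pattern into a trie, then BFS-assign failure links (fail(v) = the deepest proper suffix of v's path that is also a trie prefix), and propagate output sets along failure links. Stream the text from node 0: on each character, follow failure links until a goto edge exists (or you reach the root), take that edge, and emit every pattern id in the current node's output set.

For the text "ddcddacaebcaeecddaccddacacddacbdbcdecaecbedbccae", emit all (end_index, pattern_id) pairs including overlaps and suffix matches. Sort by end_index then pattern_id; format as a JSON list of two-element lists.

Build:
Trie nodes:
  0='ε' goto c→4 d→1
  1='d' goto b→2 d→9
  2='db' goto c→3
  3='dbc' goto ·  ←P0
  4='c' goto a→13 d→5
  5='cd' goto d→6
  6='cdd' goto a→7
  7='cdda' goto c→8
  8='cddac' goto ·  ←P1
  9='dd' goto c→10
  10='ddc' goto a→11
  11='ddca' goto e→12
  12='ddcae' goto ·  ←P2
  13='ca' goto e→14
  14='cae' goto ·  ←P3

BFS fail/out derivation:
  fail(1) 'd': from fail(0)=0 chase 'd': 0 ⇒ 0;  out=∅∪out(0)=∅
  fail(4) 'c': from fail(0)=0 chase 'c': 0 ⇒ 0;  out=∅∪out(0)=∅
  fail(2) 'db': from fail(1)=0 chase 'b': 0 ⇒ 0;  out=∅∪out(0)=∅
  fail(5) 'cd': from fail(4)=0 chase 'd': 0 ⇒ 1;  out=∅∪out(1)=∅
  fail(9) 'dd': from fail(1)=0 chase 'd': 0 ⇒ 1;  out=∅∪out(1)=∅
  fail(13) 'ca': from fail(4)=0 chase 'a': 0 ⇒ 0;  out=∅∪out(0)=∅
  fail(3) 'dbc': from fail(2)=0 chase 'c': 0 ⇒ 4;  out={0}∪out(4)={0}
  fail(6) 'cdd': from fail(5)=1 chase 'd': 1 ⇒ 9;  out=∅∪out(9)=∅
  fail(10) 'ddc': from fail(9)=1 chase 'c': 1→0 ⇒ 4;  out=∅∪out(4)=∅
  fail(14) 'cae': from fail(13)=0 chase 'e': 0 ⇒ 0;  out={3}∪out(0)={3}
  fail(7) 'cdda': from fail(6)=9 chase 'a': 9→1→0 ⇒ 0;  out=∅∪out(0)=∅
  fail(11) 'ddca': from fail(10)=4 chase 'a': 4 ⇒ 13;  out=∅∪out(13)=∅
  fail(8) 'cddac': from fail(7)=0 chase 'c': 0 ⇒ 4;  out={1}∪out(4)={1}
  fail(12) 'ddcae': from fail(11)=13 chase 'e': 13 ⇒ 14;  out={2}∪out(14)={2,3}

Text stream:
pos 0 'd': at 1
pos 1 'd': at 9
pos 2 'c': at 10
pos 3 'd': at 5 (fail-walked)
pos 4 'd': at 6
pos 5 'a': at 7
pos 6 'c': at 8  → match P1@[2:6]
pos 7 'a': at 13 (fail-walked)
pos 8 'e': at 14  → match P3@[6:8]
pos 9 'b': at 0 (fail-walked)
pos 10 'c': at 4
pos 11 'a': at 13
pos 12 'e': at 14  → match P3@[10:12]
pos 13 'e': at 0 (fail-walked)
pos 14 'c': at 4
pos 15 'd': at 5
pos 16 'd': at 6
pos 17 'a': at 7
pos 18 'c': at 8  → match P1@[14:18]
pos 19 'c': at 4 (fail-walked)
pos 20 'd': at 5
pos 21 'd': at 6
pos 22 'a': at 7
pos 23 'c': at 8  → match P1@[19:23]
pos 24 'a': at 13 (fail-walked)
pos 25 'c': at 4 (fail-walked)
pos 26 'd': at 5
pos 27 'd': at 6
pos 28 'a': at 7
pos 29 'c': at 8  → match P1@[25:29]
pos 30 'b': at 0 (fail-walked)
pos 31 'd': at 1
pos 32 'b': at 2
pos 33 'c': at 3  → match P0@[31:33]
pos 34 'd': at 5 (fail-walked)
pos 35 'e': at 0 (fail-walked)
pos 36 'c': at 4
pos 37 'a': at 13
pos 38 'e': at 14  → match P3@[36:38]
pos 39 'c': at 4 (fail-walked)
pos 40 'b': at 0 (fail-walked)
pos 41 'e': at 0
pos 42 'd': at 1
pos 43 'b': at 2
pos 44 'c': at 3  → match P0@[42:44]
pos 45 'c': at 4 (fail-walked)
pos 46 'a': at 13
pos 47 'e': at 14  → match P3@[45:47]

Result: [[6,1],[8,3],[12,3],[18,1],[23,1],[29,1],[33,0],[38,3],[44,0],[47,3]]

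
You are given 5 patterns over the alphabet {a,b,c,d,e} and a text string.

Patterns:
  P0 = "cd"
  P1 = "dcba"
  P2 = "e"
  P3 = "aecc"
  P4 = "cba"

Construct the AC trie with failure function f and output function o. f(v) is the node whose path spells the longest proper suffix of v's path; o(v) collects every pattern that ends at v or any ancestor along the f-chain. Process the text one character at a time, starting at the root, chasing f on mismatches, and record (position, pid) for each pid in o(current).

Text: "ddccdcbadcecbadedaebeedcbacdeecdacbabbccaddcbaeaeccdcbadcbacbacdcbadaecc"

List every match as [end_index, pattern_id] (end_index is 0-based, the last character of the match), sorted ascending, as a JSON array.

Build automaton:
Trie nodes:
  0='ε' goto a→8 c→1 d→3 e→7
  1='c' goto b→12 d→2
  2='cd' goto ·  ←P0
  3='d' goto c→4
  4='dc' goto b→5
  5='dcb' goto a→6
  6='dcba' goto ·  ←P1
  7='e' goto ·  ←P2
  8='a' goto e→9
  9='ae' goto c→10
  10='aec' goto c→11
  11='aecc' goto ·  ←P3
  12='cb' goto a→13
  13='cba' goto ·  ←P4

BFS fail/out derivation:
  n1('c'): parent n0 fail=0; on 'c' 0 → fail=0;  out ∅∪∅=∅
  n3('d'): parent n0 fail=0; on 'd' 0 → fail=0;  out ∅∪∅=∅
  n7('e'): parent n0 fail=0; on 'e' 0 → fail=0;  out {2}∪∅={2}
  n8('a'): parent n0 fail=0; on 'a' 0 → fail=0;  out ∅∪∅=∅
  n2('cd'): parent n1 fail=0; on 'd' 0 → fail=3;  out {0}∪∅={0}
  n4('dc'): parent n3 fail=0; on 'c' 0 → fail=1;  out ∅∪∅=∅
  n9('ae'): parent n8 fail=0; on 'e' 0 → fail=7;  out ∅∪{2}={2}
  n12('cb'): parent n1 fail=0; on 'b' 0 → fail=0;  out ∅∪∅=∅
  n5('dcb'): parent n4 fail=1; on 'b' 1 → fail=12;  out ∅∪∅=∅
  n10('aec'): parent n9 fail=7; on 'c' 7→0 → fail=1;  out ∅∪∅=∅
  n13('cba'): parent n12 fail=0; on 'a' 0 → fail=8;  out {4}∪∅={4}
  n6('dcba'): parent n5 fail=12; on 'a' 12 → fail=13;  out {1}∪{4}={1,4}
  n11('aecc'): parent n10 fail=1; on 'c' 1→0 → fail=1;  out {3}∪∅={3}

Text stream:
pos 0 'd': at 3
pos 1 'd': at 3 (fail-walked)
pos 2 'c': at 4
pos 3 'c': at 1 (fail-walked)
pos 4 'd': at 2  ** P0@[3:4]
pos 5 'c': at 4 (fail-walked)
pos 6 'b': at 5
pos 7 'a': at 6  ** P1@[4:7],P4@[5:7]
pos 8 'd': at 3 (fail-walked)
pos 9 'c': at 4
pos 10 'e': at 7 (fail-walked)  ** P2@[10:10]
pos 11 'c': at 1 (fail-walked)
pos 12 'b': at 12
pos 13 'a': at 13  ** P4@[11:13]
pos 14 'd': at 3 (fail-walked)
pos 15 'e': at 7 (fail-walked)  ** P2@[15:15]
pos 16 'd': at 3 (fail-walked)
pos 17 'a': at 8 (fail-walked)
pos 18 'e': at 9  ** P2@[18:18]
pos 19 'b': at 0 (fail-walked)
pos 20 'e': at 7  ** P2@[20:20]
pos 21 'e': at 7 (fail-walked)  ** P2@[21:21]
pos 22 'd': at 3 (fail-walked)
pos 23 'c': at 4
pos 24 'b': at 5
pos 25 'a': at 6  ** P1@[22:25],P4@[23:25]
pos 26 'c': at 1 (fail-walked)
pos 27 'd': at 2  ** P0@[26:27]
pos 28 'e': at 7 (fail-walked)  ** P2@[28:28]
pos 29 'e': at 7 (fail-walked)  ** P2@[29:29]
pos 30 'c': at 1 (fail-walked)
pos 31 'd': at 2  ** P0@[30:31]
pos 32 'a': at 8 (fail-walked)
pos 33 'c': at 1 (fail-walked)
pos 34 'b': at 12
pos 35 'a': at 13  ** P4@[33:35]
pos 36 'b': at 0 (fail-walked)
pos 37 'b': at 0
pos 38 'c': at 1
pos 39 'c': at 1 (fail-walked)
pos 40 'a': at 8 (fail-walked)
pos 41 'd': at 3 (fail-walked)
pos 42 'd': at 3 (fail-walked)
pos 43 'c': at 4
pos 44 'b': at 5
pos 45 'a': at 6  ** P1@[42:45],P4@[43:45]
pos 46 'e': at 9 (fail-walked)  ** P2@[46:46]
pos 47 'a': at 8 (fail-walked)
pos 48 'e': at 9  ** P2@[48:48]
pos 49 'c': at 10
pos 50 'c': at 11  ** P3@[47:50]
pos 51 'd': at 2 (fail-walked)  ** P0@[50:51]
pos 52 'c': at 4 (fail-walked)
pos 53 'b': at 5
pos 54 'a': at 6  ** P1@[51:54],P4@[52:54]
pos 55 'd': at 3 (fail-walked)
pos 56 'c': at 4
pos 57 'b': at 5
pos 58 'a': at 6  ** P1@[55:58],P4@[56:58]
pos 59 'c': at 1 (fail-walked)
pos 60 'b': at 12
pos 61 'a': at 13  ** P4@[59:61]
pos 62 'c': at 1 (fail-walked)
pos 63 'd': at 2  ** P0@[62:63]
pos 64 'c': at 4 (fail-walked)
pos 65 'b': at 5
pos 66 'a': at 6  ** P1@[63:66],P4@[64:66]
pos 67 'd': at 3 (fail-walked)
pos 68 'a': at 8 (fail-walked)
pos 69 'e': at 9  ** P2@[69:69]
pos 70 'c': at 10
pos 71 'c': at 11  ** P3@[68:71]

All matches (sorted): [[4,0],[7,1],[7,4],[10,2],[13,4],[15,2],[18,2],[20,2],[21,2],[25,1],[25,4],[27,0],[28,2],[29,2],[31,0],[35,4],[45,1],[45,4],[46,2],[48,2],[50,3],[51,0],[54,1],[54,4],[58,1],[58,4],[61,4],[63,0],[66,1],[66,4],[69,2],[71,3]]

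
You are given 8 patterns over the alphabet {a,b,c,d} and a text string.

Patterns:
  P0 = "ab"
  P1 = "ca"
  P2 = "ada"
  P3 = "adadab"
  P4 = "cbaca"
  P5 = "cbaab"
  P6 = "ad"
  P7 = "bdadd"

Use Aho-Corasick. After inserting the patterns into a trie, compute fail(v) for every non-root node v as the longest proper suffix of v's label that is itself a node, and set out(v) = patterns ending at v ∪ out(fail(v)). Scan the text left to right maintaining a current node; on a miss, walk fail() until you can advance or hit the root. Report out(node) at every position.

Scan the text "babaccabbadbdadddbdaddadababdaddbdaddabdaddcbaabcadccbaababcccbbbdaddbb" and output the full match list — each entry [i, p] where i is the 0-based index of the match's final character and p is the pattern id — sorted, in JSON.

Build:
Trie nodes:
  n0 'ε': a→1 b→16 c→3
  n1 'a': b→2 d→5
  n2 'ab': ·  ←P0
  n3 'c': a→4 b→10
  n4 'ca': ·  ←P1
  n5 'ad': a→6  ←P6
  n6 'ada': d→7  ←P2
  n7 'adad': a→8
  n8 'adada': b→9
  n9 'adadab': ·  ←P3
  n10 'cb': a→11
  n11 'cba': a→14 c→12
  n12 'cbac': a→13
  n13 'cbaca': ·  ←P4
  n14 'cbaa': b→15
  n15 'cbaab': ·  ←P5
  n16 'b': d→17
  n17 'bd': a→18
  n18 'bda': d→19
  n19 'bdad': d→20
  n20 'bdadd': ·  ←P7

Failure links (BFS by depth):
  n1('a'): parent n0 fail=0; on 'a' 0 → fail=0;  out ∅∪∅=∅
  n3('c'): parent n0 fail=0; on 'c' 0 → fail=0;  out ∅∪∅=∅
  n16('b'): parent n0 fail=0; on 'b' 0 → fail=0;  out ∅∪∅=∅
  n2('ab'): parent n1 fail=0; on 'b' 0 → fail=16;  out {0}∪∅={0}
  n4('ca'): parent n3 fail=0; on 'a' 0 → fail=1;  out {1}∪∅={1}
  n5('ad'): parent n1 fail=0; on 'd' 0 → fail=0;  out {6}∪∅={6}
  n10('cb'): parent n3 fail=0; on 'b' 0 → fail=16;  out ∅∪∅=∅
  n17('bd'): parent n16 fail=0; on 'd' 0 → fail=0;  out ∅∪∅=∅
  n6('ada'): parent n5 fail=0; on 'a' 0 → fail=1;  out {2}∪∅={2}
  n11('cba'): parent n10 fail=16; on 'a' 16→0 → fail=1;  out ∅∪∅=∅
  n18('bda'): parent n17 fail=0; on 'a' 0 → fail=1;  out ∅∪∅=∅
  n7('adad'): parent n6 fail=1; on 'd' 1 → fail=5;  out ∅∪{6}={6}
  n12('cbac'): parent n11 fail=1; on 'c' 1→0 → fail=3;  out ∅∪∅=∅
  n14('cbaa'): parent n11 fail=1; on 'a' 1→0 → fail=1;  out ∅∪∅=∅
  n19('bdad'): parent n18 fail=1; on 'd' 1 → fail=5;  out ∅∪{6}={6}
  n8('adada'): parent n7 fail=5; on 'a' 5 → fail=6;  out ∅∪{2}={2}
  n13('cbaca'): parent n12 fail=3; on 'a' 3 → fail=4;  out {4}∪{1}={1,4}
  n15('cbaab'): parent n14 fail=1; on 'b' 1 → fail=2;  out {5}∪{0}={0,5}
  n20('bdadd'): parent n19 fail=5; on 'd' 5→0 → fail=0;  out {7}∪∅={7}
  n9('adadab'): parent n8 fail=6; on 'b' 6→1 → fail=2;  out {3}∪{0}={0,3}

Text stream:
i=0 'b': node 0→16
i=1 'a': node 16→1 ·f
i=2 'b': node 1→2  → match P0@[1:2]
i=3 'a': node 2→1 ·f
i=4 'c': node 1→3 ·f
i=5 'c': node 3→3 ·f
i=6 'a': node 3→4  → match P1@[5:6]
i=7 'b': node 4→2 ·f  → match P0@[6:7]
i=8 'b': node 2→16 ·f
i=9 'a': node 16→1 ·f
i=10 'd': node 1→5  → match P6@[9:10]
i=11 'b': node 5→16 ·f
i=12 'd': node 16→17
i=13 'a': node 17→18
i=14 'd': node 18→19  → match P6@[13:14]
i=15 'd': node 19→20  → match P7@[11:15]
i=16 'd': node 20→0 ·f
i=17 'b': node 0→16
i=18 'd': node 16→17
i=19 'a': node 17→18
i=20 'd': node 18→19  → match P6@[19:20]
i=21 'd': node 19→20  → match P7@[17:21]
i=22 'a': node 20→1 ·f
i=23 'd': node 1→5  → match P6@[22:23]
i=24 'a': node 5→6  → match P2@[22:24]
i=25 'b': node 6→2 ·f  → match P0@[24:25]
i=26 'a': node 2→1 ·f
i=27 'b': node 1→2  → match P0@[26:27]
i=28 'd': node 2→17 ·f
i=29 'a': node 17→18
i=30 'd': node 18→19  → match P6@[29:30]
i=31 'd': node 19→20  → match P7@[27:31]
i=32 'b': node 20→16 ·f
i=33 'd': node 16→17
i=34 'a': node 17→18
i=35 'd': node 18→19  → match P6@[34:35]
i=36 'd': node 19→20  → match P7@[32:36]
i=37 'a': node 20→1 ·f
i=38 'b': node 1→2  → match P0@[37:38]
i=39 'd': node 2→17 ·f
i=40 'a': node 17→18
i=41 'd': node 18→19  → match P6@[40:41]
i=42 'd': node 19→20  → match P7@[38:42]
i=43 'c': node 20→3 ·f
i=44 'b': node 3→10
i=45 'a': node 10→11
i=46 'a': node 11→14
i=47 'b': node 14→15  → match P0@[46:47],P5@[43:47]
i=48 'c': node 15→3 ·f
i=49 'a': node 3→4  → match P1@[48:49]
i=50 'd': node 4→5 ·f  → match P6@[49:50]
i=51 'c': node 5→3 ·f
i=52 'c': node 3→3 ·f
i=53 'b': node 3→10
i=54 'a': node 10→11
i=55 'a': node 11→14
i=56 'b': node 14→15  → match P0@[55:56],P5@[52:56]
i=57 'a': node 15→1 ·f
i=58 'b': node 1→2  → match P0@[57:58]
i=59 'c': node 2→3 ·f
i=60 'c': node 3→3 ·f
i=61 'c': node 3→3 ·f
i=62 'b': node 3→10
i=63 'b': node 10→16 ·f
i=64 'b': node 16→16 ·f
i=65 'd': node 16→17
i=66 'a': node 17→18
i=67 'd': node 18→19  → match P6@[66:67]
i=68 'd': node 19→20  → match P7@[64:68]
i=69 'b': node 20→16 ·f
i=70 'b': node 16→16 ·f

Matches: [[2,0],[6,1],[7,0],[10,6],[14,6],[15,7],[20,6],[21,7],[23,6],[24,2],[25,0],[27,0],[30,6],[31,7],[35,6],[36,7],[38,0],[41,6],[42,7],[47,0],[47,5],[49,1],[50,6],[56,0],[56,5],[58,0],[67,6],[68,7]]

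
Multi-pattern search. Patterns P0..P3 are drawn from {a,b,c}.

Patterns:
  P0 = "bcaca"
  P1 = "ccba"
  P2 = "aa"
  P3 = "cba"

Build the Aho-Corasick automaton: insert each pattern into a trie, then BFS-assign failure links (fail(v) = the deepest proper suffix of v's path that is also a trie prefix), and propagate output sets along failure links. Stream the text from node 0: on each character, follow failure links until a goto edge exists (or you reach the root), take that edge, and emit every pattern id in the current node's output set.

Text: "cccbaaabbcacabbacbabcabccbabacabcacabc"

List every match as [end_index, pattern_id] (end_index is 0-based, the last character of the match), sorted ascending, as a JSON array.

Construct AC machine:
Trie nodes:
  0='ε' goto a→10 b→1 c→6
  1='b' goto c→2
  2='bc' goto a→3
  3='bca' goto c→4
  4='bcac' goto a→5
  5='bcaca' goto ·  ←P0
  6='c' goto b→12 c→7
  7='cc' goto b→8
  8='ccb' goto a→9
  9='ccba' goto ·  ←P1
  10='a' goto a→11
  11='aa' goto ·  ←P2
  12='cb' goto a→13
  13='cba' goto ·  ←P3

BFS fail/out derivation:
  n1('b'): parent n0 fail=0; on 'b' 0 → fail=0;  out ∅∪∅=∅
  n6('c'): parent n0 fail=0; on 'c' 0 → fail=0;  out ∅∪∅=∅
  n10('a'): parent n0 fail=0; on 'a' 0 → fail=0;  out ∅∪∅=∅
  n2('bc'): parent n1 fail=0; on 'c' 0 → fail=6;  out ∅∪∅=∅
  n7('cc'): parent n6 fail=0; on 'c' 0 → fail=6;  out ∅∪∅=∅
  n11('aa'): parent n10 fail=0; on 'a' 0 → fail=10;  out {2}∪∅={2}
  n12('cb'): parent n6 fail=0; on 'b' 0 → fail=1;  out ∅∪∅=∅
  n3('bca'): parent n2 fail=6; on 'a' 6→0 → fail=10;  out ∅∪∅=∅
  n8('ccb'): parent n7 fail=6; on 'b' 6 → fail=12;  out ∅∪∅=∅
  n13('cba'): parent n12 fail=1; on 'a' 1→0 → fail=10;  out {3}∪∅={3}
  n4('bcac'): parent n3 fail=10; on 'c' 10→0 → fail=6;  out ∅∪∅=∅
  n9('ccba'): parent n8 fail=12; on 'a' 12 → fail=13;  out {1}∪{3}={1,3}
  n5('bcaca'): parent n4 fail=6; on 'a' 6→0 → fail=10;  out {0}∪∅={0}

Text stream:
pos 0 'c': at 6
pos 1 'c': at 7
pos 2 'c': at 7 ·f
pos 3 'b': at 8
pos 4 'a': at 9  → match P1@[1:4],P3@[2:4]
pos 5 'a': at 11 ·f  → match P2@[4:5]
pos 6 'a': at 11 ·f  → match P2@[5:6]
pos 7 'b': at 1 ·f
pos 8 'b': at 1 ·f
pos 9 'c': at 2
pos 10 'a': at 3
pos 11 'c': at 4
pos 12 'a': at 5  → match P0@[8:12]
pos 13 'b': at 1 ·f
pos 14 'b': at 1 ·f
pos 15 'a': at 10 ·f
pos 16 'c': at 6 ·f
pos 17 'b': at 12
pos 18 'a': at 13  → match P3@[16:18]
pos 19 'b': at 1 ·f
pos 20 'c': at 2
pos 21 'a': at 3
pos 22 'b': at 1 ·f
pos 23 'c': at 2
pos 24 'c': at 7 ·f
pos 25 'b': at 8
pos 26 'a': at 9  → match P1@[23:26],P3@[24:26]
pos 27 'b': at 1 ·f
pos 28 'a': at 10 ·f
pos 29 'c': at 6 ·f
pos 30 'a': at 10 ·f
pos 31 'b': at 1 ·f
pos 32 'c': at 2
pos 33 'a': at 3
pos 34 'c': at 4
pos 35 'a': at 5  → match P0@[31:35]
pos 36 'b': at 1 ·f
pos 37 'c': at 2

Matches: [[4,1],[4,3],[5,2],[6,2],[12,0],[18,3],[26,1],[26,3],[35,0]]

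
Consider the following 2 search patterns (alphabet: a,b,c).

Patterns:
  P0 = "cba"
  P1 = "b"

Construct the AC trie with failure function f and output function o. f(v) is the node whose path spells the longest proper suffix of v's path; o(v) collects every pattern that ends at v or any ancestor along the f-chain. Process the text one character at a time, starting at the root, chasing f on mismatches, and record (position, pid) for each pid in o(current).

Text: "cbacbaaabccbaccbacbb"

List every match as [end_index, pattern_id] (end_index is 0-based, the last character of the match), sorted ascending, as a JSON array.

Build:
Trie nodes:
  0='ε' goto b→4 c→1
  1='c' goto b→2
  2='cb' goto a→3
  3='cba' goto ·  ←P0
  4='b' goto ·  ←P1

BFS fail/out derivation:
  fail(1) 'c': from fail(0)=0 chase 'c': 0 ⇒ 0;  out=∅∪out(0)=∅
  fail(4) 'b': from fail(0)=0 chase 'b': 0 ⇒ 0;  out={1}∪out(0)={1}
  fail(2) 'cb': from fail(1)=0 chase 'b': 0 ⇒ 4;  out=∅∪out(4)={1}
  fail(3) 'cba': from fail(2)=4 chase 'a': 4→0 ⇒ 0;  out={0}∪out(0)={0}

Text stream:
[0] read 'c'  n0⇒n1
[1] read 'b'  n1⇒n2  ** P1@[1:1]
[2] read 'a'  n2⇒n3  ** P0@[0:2]
[3] read 'c'  n3⇒n1 (via fail)
[4] read 'b'  n1⇒n2  ** P1@[4:4]
[5] read 'a'  n2⇒n3  ** P0@[3:5]
[6] read 'a'  n3⇒n0 (via fail)
[7] read 'a'  n0⇒n0
[8] read 'b'  n0⇒n4  ** P1@[8:8]
[9] read 'c'  n4⇒n1 (via fail)
[10] read 'c'  n1⇒n1 (via fail)
[11] read 'b'  n1⇒n2  ** P1@[11:11]
[12] read 'a'  n2⇒n3  ** P0@[10:12]
[13] read 'c'  n3⇒n1 (via fail)
[14] read 'c'  n1⇒n1 (via fail)
[15] read 'b'  n1⇒n2  ** P1@[15:15]
[16] read 'a'  n2⇒n3  ** P0@[14:16]
[17] read 'c'  n3⇒n1 (via fail)
[18] read 'b'  n1⇒n2  ** P1@[18:18]
[19] read 'b'  n2⇒n4 (via fail)  ** P1@[19:19]

All matches (sorted): [[1,1],[2,0],[4,1],[5,0],[8,1],[11,1],[12,0],[15,1],[16,0],[18,1],[19,1]]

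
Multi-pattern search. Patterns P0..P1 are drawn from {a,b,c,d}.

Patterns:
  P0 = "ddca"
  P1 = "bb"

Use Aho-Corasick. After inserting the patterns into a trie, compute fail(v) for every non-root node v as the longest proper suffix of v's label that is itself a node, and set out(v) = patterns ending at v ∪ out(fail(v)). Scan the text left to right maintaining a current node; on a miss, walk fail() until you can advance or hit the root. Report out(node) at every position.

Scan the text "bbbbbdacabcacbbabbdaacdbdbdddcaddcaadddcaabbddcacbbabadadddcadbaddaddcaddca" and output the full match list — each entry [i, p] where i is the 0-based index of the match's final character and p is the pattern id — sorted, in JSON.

Build automaton:
Trie nodes:
  0='ε' goto b→5 d→1
  1='d' goto d→2
  2='dd' goto c→3
  3='ddc' goto a→4
  4='ddca' goto ·  ←P0
  5='b' goto b→6
  6='bb' goto ·  ←P1

Failure links (BFS by depth):
  n1('d'): parent n0 fail=0; on 'd' 0 → fail=0;  out ∅∪∅=∅
  n5('b'): parent n0 fail=0; on 'b' 0 → fail=0;  out ∅∪∅=∅
  n2('dd'): parent n1 fail=0; on 'd' 0 → fail=1;  out ∅∪∅=∅
  n6('bb'): parent n5 fail=0; on 'b' 0 → fail=5;  out {1}∪∅={1}
  n3('ddc'): parent n2 fail=1; on 'c' 1→0 → fail=0;  out ∅∪∅=∅
  n4('ddca'): parent n3 fail=0; on 'a' 0 → fail=0;  out {0}∪∅={0}

Run:
i=0 'b': node 0→5
i=1 'b': node 5→6  → match P1@[0:1]
i=2 'b': node 6→6 ·f  → match P1@[1:2]
i=3 'b': node 6→6 ·f  → match P1@[2:3]
i=4 'b': node 6→6 ·f  → match P1@[3:4]
i=5 'd': node 6→1 ·f
i=6 'a': node 1→0 ·f
i=7 'c': node 0→0
i=8 'a': node 0→0
i=9 'b': node 0→5
i=10 'c': node 5→0 ·f
i=11 'a': node 0→0
i=12 'c': node 0→0
i=13 'b': node 0→5
i=14 'b': node 5→6  → match P1@[13:14]
i=15 'a': node 6→0 ·f
i=16 'b': node 0→5
i=17 'b': node 5→6  → match P1@[16:17]
i=18 'd': node 6→1 ·f
i=19 'a': node 1→0 ·f
i=20 'a': node 0→0
i=21 'c': node 0→0
i=22 'd': node 0→1
i=23 'b': node 1→5 ·f
i=24 'd': node 5→1 ·f
i=25 'b': node 1→5 ·f
i=26 'd': node 5→1 ·f
i=27 'd': node 1→2
i=28 'd': node 2→2 ·f
i=29 'c': node 2→3
i=30 'a': node 3→4  → match P0@[27:30]
i=31 'd': node 4→1 ·f
i=32 'd': node 1→2
i=33 'c': node 2→3
i=34 'a': node 3→4  → match P0@[31:34]
i=35 'a': node 4→0 ·f
i=36 'd': node 0→1
i=37 'd': node 1→2
i=38 'd': node 2→2 ·f
i=39 'c': node 2→3
i=40 'a': node 3→4  → match P0@[37:40]
i=41 'a': node 4→0 ·f
i=42 'b': node 0→5
i=43 'b': node 5→6  → match P1@[42:43]
i=44 'd': node 6→1 ·f
i=45 'd': node 1→2
i=46 'c': node 2→3
i=47 'a': node 3→4  → match P0@[44:47]
i=48 'c': node 4→0 ·f
i=49 'b': node 0→5
i=50 'b': node 5→6  → match P1@[49:50]
i=51 'a': node 6→0 ·f
i=52 'b': node 0→5
i=53 'a': node 5→0 ·f
i=54 'd': node 0→1
i=55 'a': node 1→0 ·f
i=56 'd': node 0→1
i=57 'd': node 1→2
i=58 'd': node 2→2 ·f
i=59 'c': node 2→3
i=60 'a': node 3→4  → match P0@[57:60]
i=61 'd': node 4→1 ·f
i=62 'b': node 1→5 ·f
i=63 'a': node 5→0 ·f
i=64 'd': node 0→1
i=65 'd': node 1→2
i=66 'a': node 2→0 ·f
i=67 'd': node 0→1
i=68 'd': node 1→2
i=69 'c': node 2→3
i=70 'a': node 3→4  → match P0@[67:70]
i=71 'd': node 4→1 ·f
i=72 'd': node 1→2
i=73 'c': node 2→3
i=74 'a': node 3→4  → match P0@[71:74]

Result: [[1,1],[2,1],[3,1],[4,1],[14,1],[17,1],[30,0],[34,0],[40,0],[43,1],[47,0],[50,1],[60,0],[70,0],[74,0]]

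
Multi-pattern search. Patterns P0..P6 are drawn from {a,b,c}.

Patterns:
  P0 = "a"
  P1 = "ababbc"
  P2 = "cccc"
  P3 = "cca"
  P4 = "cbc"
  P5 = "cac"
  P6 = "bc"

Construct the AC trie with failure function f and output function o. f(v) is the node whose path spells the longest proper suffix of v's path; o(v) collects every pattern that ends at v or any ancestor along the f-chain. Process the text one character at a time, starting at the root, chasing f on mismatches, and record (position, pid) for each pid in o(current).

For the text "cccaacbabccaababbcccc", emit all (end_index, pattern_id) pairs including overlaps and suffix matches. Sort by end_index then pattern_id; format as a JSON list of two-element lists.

Construct AC machine:
Trie nodes:
  n0 'ε': a→1 b→16 c→7
  n1 'a': b→2  ←P0
  n2 'ab': a→3
  n3 'aba': b→4
  n4 'abab': b→5
  n5 'ababb': c→6
  n6 'ababbc': ·  ←P1
  n7 'c': a→14 b→12 c→8
  n8 'cc': a→11 c→9
  n9 'ccc': c→10
  n10 'cccc': ·  ←P2
  n11 'cca': ·  ←P3
  n12 'cb': c→13
  n13 'cbc': ·  ←P4
  n14 'ca': c→15
  n15 'cac': ·  ←P5
  n16 'b': c→17
  n17 'bc': ·  ←P6

BFS fail/out derivation:
  fail(1) 'a': from fail(0)=0 chase 'a': 0 ⇒ 0;  out={0}∪out(0)={0}
  fail(7) 'c': from fail(0)=0 chase 'c': 0 ⇒ 0;  out=∅∪out(0)=∅
  fail(16) 'b': from fail(0)=0 chase 'b': 0 ⇒ 0;  out=∅∪out(0)=∅
  fail(2) 'ab': from fail(1)=0 chase 'b': 0 ⇒ 16;  out=∅∪out(16)=∅
  fail(8) 'cc': from fail(7)=0 chase 'c': 0 ⇒ 7;  out=∅∪out(7)=∅
  fail(12) 'cb': from fail(7)=0 chase 'b': 0 ⇒ 16;  out=∅∪out(16)=∅
  fail(14) 'ca': from fail(7)=0 chase 'a': 0 ⇒ 1;  out=∅∪out(1)={0}
  fail(17) 'bc': from fail(16)=0 chase 'c': 0 ⇒ 7;  out={6}∪out(7)={6}
  fail(3) 'aba': from fail(2)=16 chase 'a': 16→0 ⇒ 1;  out=∅∪out(1)={0}
  fail(9) 'ccc': from fail(8)=7 chase 'c': 7 ⇒ 8;  out=∅∪out(8)=∅
  fail(11) 'cca': from fail(8)=7 chase 'a': 7 ⇒ 14;  out={3}∪out(14)={0,3}
  fail(13) 'cbc': from fail(12)=16 chase 'c': 16 ⇒ 17;  out={4}∪out(17)={4,6}
  fail(15) 'cac': from fail(14)=1 chase 'c': 1→0 ⇒ 7;  out={5}∪out(7)={5}
  fail(4) 'abab': from fail(3)=1 chase 'b': 1 ⇒ 2;  out=∅∪out(2)=∅
  fail(10) 'cccc': from fail(9)=8 chase 'c': 8 ⇒ 9;  out={2}∪out(9)={2}
  fail(5) 'ababb': from fail(4)=2 chase 'b': 2→16→0 ⇒ 16;  out=∅∪out(16)=∅
  fail(6) 'ababbc': from fail(5)=16 chase 'c': 16 ⇒ 17;  out={1}∪out(17)={1,6}

Text stream:
[0] read 'c'  n0⇒n7
[1] read 'c'  n7⇒n8
[2] read 'c'  n8⇒n9
[3] read 'a'  n9⇒n11 ·f  emit P0@[3:3],P3@[1:3]
[4] read 'a'  n11⇒n1 ·f  emit P0@[4:4]
[5] read 'c'  n1⇒n7 ·f
[6] read 'b'  n7⇒n12
[7] read 'a'  n12⇒n1 ·f  emit P0@[7:7]
[8] read 'b'  n1⇒n2
[9] read 'c'  n2⇒n17 ·f  emit P6@[8:9]
[10] read 'c'  n17⇒n8 ·f
[11] read 'a'  n8⇒n11  emit P0@[11:11],P3@[9:11]
[12] read 'a'  n11⇒n1 ·f  emit P0@[12:12]
[13] read 'b'  n1⇒n2
[14] read 'a'  n2⇒n3  emit P0@[14:14]
[15] read 'b'  n3⇒n4
[16] read 'b'  n4⇒n5
[17] read 'c'  n5⇒n6  emit P1@[12:17],P6@[16:17]
[18] read 'c'  n6⇒n8 ·f
[19] read 'c'  n8⇒n9
[20] read 'c'  n9⇒n10  emit P2@[17:20]

Matches: [[3,0],[3,3],[4,0],[7,0],[9,6],[11,0],[11,3],[12,0],[14,0],[17,1],[17,6],[20,2]]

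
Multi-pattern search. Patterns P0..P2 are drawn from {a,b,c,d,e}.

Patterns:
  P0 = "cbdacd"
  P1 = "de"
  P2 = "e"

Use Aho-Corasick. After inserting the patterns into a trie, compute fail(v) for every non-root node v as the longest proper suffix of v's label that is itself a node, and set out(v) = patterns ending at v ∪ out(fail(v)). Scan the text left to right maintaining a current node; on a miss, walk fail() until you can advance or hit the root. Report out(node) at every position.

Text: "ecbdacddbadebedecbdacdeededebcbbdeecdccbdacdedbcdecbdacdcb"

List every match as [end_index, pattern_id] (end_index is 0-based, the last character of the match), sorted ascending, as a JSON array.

Build:
Trie (insert patterns):
  n0 'ε': c→1 d→7 e→9
  n1 'c': b→2
  n2 'cb': d→3
  n3 'cbd': a→4
  n4 'cbda': c→5
  n5 'cbdac': d→6
  n6 'cbdacd': ·  ←P0
  n7 'd': e→8
  n8 'de': ·  ←P1
  n9 'e': ·  ←P2

Failure links (BFS by depth):
  n1('c'): parent n0 fail=0; on 'c' 0 → fail=0;  out ∅∪∅=∅
  n7('d'): parent n0 fail=0; on 'd' 0 → fail=0;  out ∅∪∅=∅
  n9('e'): parent n0 fail=0; on 'e' 0 → fail=0;  out {2}∪∅={2}
  n2('cb'): parent n1 fail=0; on 'b' 0 → fail=0;  out ∅∪∅=∅
  n8('de'): parent n7 fail=0; on 'e' 0 → fail=9;  out {1}∪{2}={1,2}
  n3('cbd'): parent n2 fail=0; on 'd' 0 → fail=7;  out ∅∪∅=∅
  n4('cbda'): parent n3 fail=7; on 'a' 7→0 → fail=0;  out ∅∪∅=∅
  n5('cbdac'): parent n4 fail=0; on 'c' 0 → fail=1;  out ∅∪∅=∅
  n6('cbdacd'): parent n5 fail=1; on 'd' 1→0 → fail=7;  out {0}∪∅={0}

Text stream:
[0] read 'e'  n0⇒n9  emit P2@[0:0]
[1] read 'c'  n9⇒n1 ·f
[2] read 'b'  n1⇒n2
[3] read 'd'  n2⇒n3
[4] read 'a'  n3⇒n4
[5] read 'c'  n4⇒n5
[6] read 'd'  n5⇒n6  emit P0@[1:6]
[7] read 'd'  n6⇒n7 ·f
[8] read 'b'  n7⇒n0 ·f
[9] read 'a'  n0⇒n0
[10] read 'd'  n0⇒n7
[11] read 'e'  n7⇒n8  emit P1@[10:11],P2@[11:11]
[12] read 'b'  n8⇒n0 ·f
[13] read 'e'  n0⇒n9  emit P2@[13:13]
[14] read 'd'  n9⇒n7 ·f
[15] read 'e'  n7⇒n8  emit P1@[14:15],P2@[15:15]
[16] read 'c'  n8⇒n1 ·f
[17] read 'b'  n1⇒n2
[18] read 'd'  n2⇒n3
[19] read 'a'  n3⇒n4
[20] read 'c'  n4⇒n5
[21] read 'd'  n5⇒n6  emit P0@[16:21]
[22] read 'e'  n6⇒n8 ·f  emit P1@[21:22],P2@[22:22]
[23] read 'e'  n8⇒n9 ·f  emit P2@[23:23]
[24] read 'd'  n9⇒n7 ·f
[25] read 'e'  n7⇒n8  emit P1@[24:25],P2@[25:25]
[26] read 'd'  n8⇒n7 ·f
[27] read 'e'  n7⇒n8  emit P1@[26:27],P2@[27:27]
[28] read 'b'  n8⇒n0 ·f
[29] read 'c'  n0⇒n1
[30] read 'b'  n1⇒n2
[31] read 'b'  n2⇒n0 ·f
[32] read 'd'  n0⇒n7
[33] read 'e'  n7⇒n8  emit P1@[32:33],P2@[33:33]
[34] read 'e'  n8⇒n9 ·f  emit P2@[34:34]
[35] read 'c'  n9⇒n1 ·f
[36] read 'd'  n1⇒n7 ·f
[37] read 'c'  n7⇒n1 ·f
[38] read 'c'  n1⇒n1 ·f
[39] read 'b'  n1⇒n2
[40] read 'd'  n2⇒n3
[41] read 'a'  n3⇒n4
[42] read 'c'  n4⇒n5
[43] read 'd'  n5⇒n6  emit P0@[38:43]
[44] read 'e'  n6⇒n8 ·f  emit P1@[43:44],P2@[44:44]
[45] read 'd'  n8⇒n7 ·f
[46] read 'b'  n7⇒n0 ·f
[47] read 'c'  n0⇒n1
[48] read 'd'  n1⇒n7 ·f
[49] read 'e'  n7⇒n8  emit P1@[48:49],P2@[49:49]
[50] read 'c'  n8⇒n1 ·f
[51] read 'b'  n1⇒n2
[52] read 'd'  n2⇒n3
[53] read 'a'  n3⇒n4
[54] read 'c'  n4⇒n5
[55] read 'd'  n5⇒n6  emit P0@[50:55]
[56] read 'c'  n6⇒n1 ·f
[57] read 'b'  n1⇒n2

Result: [[0,2],[6,0],[11,1],[11,2],[13,2],[15,1],[15,2],[21,0],[22,1],[22,2],[23,2],[25,1],[25,2],[27,1],[27,2],[33,1],[33,2],[34,2],[43,0],[44,1],[44,2],[49,1],[49,2],[55,0]]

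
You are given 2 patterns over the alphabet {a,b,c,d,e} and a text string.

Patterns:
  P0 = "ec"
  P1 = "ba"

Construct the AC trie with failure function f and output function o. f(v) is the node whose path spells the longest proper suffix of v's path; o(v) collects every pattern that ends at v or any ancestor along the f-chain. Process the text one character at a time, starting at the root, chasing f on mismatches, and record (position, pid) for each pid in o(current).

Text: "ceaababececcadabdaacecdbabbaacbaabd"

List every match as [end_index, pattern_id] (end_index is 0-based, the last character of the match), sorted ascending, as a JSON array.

Build automaton:
Trie nodes:
  0='ε' goto b→3 e→1
  1='e' goto c→2
  2='ec' goto ·  ←P0
  3='b' goto a→4
  4='ba' goto ·  ←P1

Failure links (BFS by depth):
  fail(1) 'e': from fail(0)=0 chase 'e': 0 ⇒ 0;  out=∅∪out(0)=∅
  fail(3) 'b': from fail(0)=0 chase 'b': 0 ⇒ 0;  out=∅∪out(0)=∅
  fail(2) 'ec': from fail(1)=0 chase 'c': 0 ⇒ 0;  out={0}∪out(0)={0}
  fail(4) 'ba': from fail(3)=0 chase 'a': 0 ⇒ 0;  out={1}∪out(0)={1}

Scan:
pos 0 'c': at 0
pos 1 'e': at 1
pos 2 'a': at 0 (via fail)
pos 3 'a': at 0
pos 4 'b': at 3
pos 5 'a': at 4  ** P1@[4:5]
pos 6 'b': at 3 (via fail)
pos 7 'e': at 1 (via fail)
pos 8 'c': at 2  ** P0@[7:8]
pos 9 'e': at 1 (via fail)
pos 10 'c': at 2  ** P0@[9:10]
pos 11 'c': at 0 (via fail)
pos 12 'a': at 0
pos 13 'd': at 0
pos 14 'a': at 0
pos 15 'b': at 3
pos 16 'd': at 0 (via fail)
pos 17 'a': at 0
pos 18 'a': at 0
pos 19 'c': at 0
pos 20 'e': at 1
pos 21 'c': at 2  ** P0@[20:21]
pos 22 'd': at 0 (via fail)
pos 23 'b': at 3
pos 24 'a': at 4  ** P1@[23:24]
pos 25 'b': at 3 (via fail)
pos 26 'b': at 3 (via fail)
pos 27 'a': at 4  ** P1@[26:27]
pos 28 'a': at 0 (via fail)
pos 29 'c': at 0
pos 30 'b': at 3
pos 31 'a': at 4  ** P1@[30:31]
pos 32 'a': at 0 (via fail)
pos 33 'b': at 3
pos 34 'd': at 0 (via fail)

Result: [[5,1],[8,0],[10,0],[21,0],[24,1],[27,1],[31,1]]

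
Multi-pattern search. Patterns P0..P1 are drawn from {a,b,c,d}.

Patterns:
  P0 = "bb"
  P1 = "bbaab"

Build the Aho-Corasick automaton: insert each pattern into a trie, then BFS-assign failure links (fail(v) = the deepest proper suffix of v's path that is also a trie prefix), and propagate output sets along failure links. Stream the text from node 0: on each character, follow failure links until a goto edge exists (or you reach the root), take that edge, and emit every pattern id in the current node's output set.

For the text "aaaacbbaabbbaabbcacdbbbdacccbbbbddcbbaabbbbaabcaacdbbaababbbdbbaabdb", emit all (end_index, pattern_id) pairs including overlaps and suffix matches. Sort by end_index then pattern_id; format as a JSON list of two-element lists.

Construct AC machine:
Trie (insert patterns):
  n0 'ε': b→1
  n1 'b': b→2
  n2 'bb': a→3  ←P0
  n3 'bba': a→4
  n4 'bbaa': b→5
  n5 'bbaab': ·  ←P1

BFS fail/out derivation:
  n1('b'): parent n0 fail=0; on 'b' 0 → fail=0;  out ∅∪∅=∅
  n2('bb'): parent n1 fail=0; on 'b' 0 → fail=1;  out {0}∪∅={0}
  n3('bba'): parent n2 fail=1; on 'a' 1→0 → fail=0;  out ∅∪∅=∅
  n4('bbaa'): parent n3 fail=0; on 'a' 0 → fail=0;  out ∅∪∅=∅
  n5('bbaab'): parent n4 fail=0; on 'b' 0 → fail=1;  out {1}∪∅={1}

Text stream:
i=0 'a': node 0→0
i=1 'a': node 0→0
i=2 'a': node 0→0
i=3 'a': node 0→0
i=4 'c': node 0→0
i=5 'b': node 0→1
i=6 'b': node 1→2  → match P0@[5:6]
i=7 'a': node 2→3
i=8 'a': node 3→4
i=9 'b': node 4→5  → match P1@[5:9]
i=10 'b': node 5→2 (fail-walked)  → match P0@[9:10]
i=11 'b': node 2→2 (fail-walked)  → match P0@[10:11]
i=12 'a': node 2→3
i=13 'a': node 3→4
i=14 'b': node 4→5  → match P1@[10:14]
i=15 'b': node 5→2 (fail-walked)  → match P0@[14:15]
i=16 'c': node 2→0 (fail-walked)
i=17 'a': node 0→0
i=18 'c': node 0→0
i=19 'd': node 0→0
i=20 'b': node 0→1
i=21 'b': node 1→2  → match P0@[20:21]
i=22 'b': node 2→2 (fail-walked)  → match P0@[21:22]
i=23 'd': node 2→0 (fail-walked)
i=24 'a': node 0→0
i=25 'c': node 0→0
i=26 'c': node 0→0
i=27 'c': node 0→0
i=28 'b': node 0→1
i=29 'b': node 1→2  → match P0@[28:29]
i=30 'b': node 2→2 (fail-walked)  → match P0@[29:30]
i=31 'b': node 2→2 (fail-walked)  → match P0@[30:31]
i=32 'd': node 2→0 (fail-walked)
i=33 'd': node 0→0
i=34 'c': node 0→0
i=35 'b': node 0→1
i=36 'b': node 1→2  → match P0@[35:36]
i=37 'a': node 2→3
i=38 'a': node 3→4
i=39 'b': node 4→5  → match P1@[35:39]
i=40 'b': node 5→2 (fail-walked)  → match P0@[39:40]
i=41 'b': node 2→2 (fail-walked)  → match P0@[40:41]
i=42 'b': node 2→2 (fail-walked)  → match P0@[41:42]
i=43 'a': node 2→3
i=44 'a': node 3→4
i=45 'b': node 4→5  → match P1@[41:45]
i=46 'c': node 5→0 (fail-walked)
i=47 'a': node 0→0
i=48 'a': node 0→0
i=49 'c': node 0→0
i=50 'd': node 0→0
i=51 'b': node 0→1
i=52 'b': node 1→2  → match P0@[51:52]
i=53 'a': node 2→3
i=54 'a': node 3→4
i=55 'b': node 4→5  → match P1@[51:55]
i=56 'a': node 5→0 (fail-walked)
i=57 'b': node 0→1
i=58 'b': node 1→2  → match P0@[57:58]
i=59 'b': node 2→2 (fail-walked)  → match P0@[58:59]
i=60 'd': node 2→0 (fail-walked)
i=61 'b': node 0→1
i=62 'b': node 1→2  → match P0@[61:62]
i=63 'a': node 2→3
i=64 'a': node 3→4
i=65 'b': node 4→5  → match P1@[61:65]
i=66 'd': node 5→0 (fail-walked)
i=67 'b': node 0→1

Matches: [[6,0],[9,1],[10,0],[11,0],[14,1],[15,0],[21,0],[22,0],[29,0],[30,0],[31,0],[36,0],[39,1],[40,0],[41,0],[42,0],[45,1],[52,0],[55,1],[58,0],[59,0],[62,0],[65,1]]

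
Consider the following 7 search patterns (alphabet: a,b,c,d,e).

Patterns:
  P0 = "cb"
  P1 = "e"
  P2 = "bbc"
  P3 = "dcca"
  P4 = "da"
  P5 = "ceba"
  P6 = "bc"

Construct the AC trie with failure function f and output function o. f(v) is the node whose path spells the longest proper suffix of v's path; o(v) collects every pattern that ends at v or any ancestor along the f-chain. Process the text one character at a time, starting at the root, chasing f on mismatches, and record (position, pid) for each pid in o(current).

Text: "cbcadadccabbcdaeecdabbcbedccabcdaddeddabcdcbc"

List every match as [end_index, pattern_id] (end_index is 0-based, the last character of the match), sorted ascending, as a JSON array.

Construct AC machine:
Trie (insert patterns):
  0='ε' goto b→4 c→1 d→7 e→3
  1='c' goto b→2 e→12
  2='cb' goto ·  [P0 ends]
  3='e' goto ·  [P1 ends]
  4='b' goto b→5 c→15
  5='bb' goto c→6
  6='bbc' goto ·  [P2 ends]
  7='d' goto a→11 c→8
  8='dc' goto c→9
  9='dcc' goto a→10
  10='dcca' goto ·  [P3 ends]
  11='da' goto ·  [P4 ends]
  12='ce' goto b→13
  13='ceb' goto a→14
  14='ceba' goto ·  [P5 ends]
  15='bc' goto ·  [P6 ends]

BFS fail/out derivation:
  fail(1) 'c': from fail(0)=0 chase 'c': 0 ⇒ 0;  out=∅∪out(0)=∅
  fail(3) 'e': from fail(0)=0 chase 'e': 0 ⇒ 0;  out={1}∪out(0)={1}
  fail(4) 'b': from fail(0)=0 chase 'b': 0 ⇒ 0;  out=∅∪out(0)=∅
  fail(7) 'd': from fail(0)=0 chase 'd': 0 ⇒ 0;  out=∅∪out(0)=∅
  fail(2) 'cb': from fail(1)=0 chase 'b': 0 ⇒ 4;  out={0}∪out(4)={0}
  fail(5) 'bb': from fail(4)=0 chase 'b': 0 ⇒ 4;  out=∅∪out(4)=∅
  fail(8) 'dc': from fail(7)=0 chase 'c': 0 ⇒ 1;  out=∅∪out(1)=∅
  fail(11) 'da': from fail(7)=0 chase 'a': 0 ⇒ 0;  out={4}∪out(0)={4}
  fail(12) 'ce': from fail(1)=0 chase 'e': 0 ⇒ 3;  out=∅∪out(3)={1}
  fail(15) 'bc': from fail(4)=0 chase 'c': 0 ⇒ 1;  out={6}∪out(1)={6}
  fail(6) 'bbc': from fail(5)=4 chase 'c': 4 ⇒ 15;  out={2}∪out(15)={2,6}
  fail(9) 'dcc': from fail(8)=1 chase 'c': 1→0 ⇒ 1;  out=∅∪out(1)=∅
  fail(13) 'ceb': from fail(12)=3 chase 'b': 3→0 ⇒ 4;  out=∅∪out(4)=∅
  fail(10) 'dcca': from fail(9)=1 chase 'a': 1→0 ⇒ 0;  out={3}∪out(0)={3}
  fail(14) 'ceba': from fail(13)=4 chase 'a': 4→0 ⇒ 0;  out={5}∪out(0)={5}

Run:
pos 0 'c': at 1
pos 1 'b': at 2  ** P0@[0:1]
pos 2 'c': at 15 (via fail)  ** P6@[1:2]
pos 3 'a': at 0 (via fail)
pos 4 'd': at 7
pos 5 'a': at 11  ** P4@[4:5]
pos 6 'd': at 7 (via fail)
pos 7 'c': at 8
pos 8 'c': at 9
pos 9 'a': at 10  ** P3@[6:9]
pos 10 'b': at 4 (via fail)
pos 11 'b': at 5
pos 12 'c': at 6  ** P2@[10:12],P6@[11:12]
pos 13 'd': at 7 (via fail)
pos 14 'a': at 11  ** P4@[13:14]
pos 15 'e': at 3 (via fail)  ** P1@[15:15]
pos 16 'e': at 3 (via fail)  ** P1@[16:16]
pos 17 'c': at 1 (via fail)
pos 18 'd': at 7 (via fail)
pos 19 'a': at 11  ** P4@[18:19]
pos 20 'b': at 4 (via fail)
pos 21 'b': at 5
pos 22 'c': at 6  ** P2@[20:22],P6@[21:22]
pos 23 'b': at 2 (via fail)  ** P0@[22:23]
pos 24 'e': at 3 (via fail)  ** P1@[24:24]
pos 25 'd': at 7 (via fail)
pos 26 'c': at 8
pos 27 'c': at 9
pos 28 'a': at 10  ** P3@[25:28]
pos 29 'b': at 4 (via fail)
pos 30 'c': at 15  ** P6@[29:30]
pos 31 'd': at 7 (via fail)
pos 32 'a': at 11  ** P4@[31:32]
pos 33 'd': at 7 (via fail)
pos 34 'd': at 7 (via fail)
pos 35 'e': at 3 (via fail)  ** P1@[35:35]
pos 36 'd': at 7 (via fail)
pos 37 'd': at 7 (via fail)
pos 38 'a': at 11  ** P4@[37:38]
pos 39 'b': at 4 (via fail)
pos 40 'c': at 15  ** P6@[39:40]
pos 41 'd': at 7 (via fail)
pos 42 'c': at 8
pos 43 'b': at 2 (via fail)  ** P0@[42:43]
pos 44 'c': at 15 (via fail)  ** P6@[43:44]

All matches (sorted): [[1,0],[2,6],[5,4],[9,3],[12,2],[12,6],[14,4],[15,1],[16,1],[19,4],[22,2],[22,6],[23,0],[24,1],[28,3],[30,6],[32,4],[35,1],[38,4],[40,6],[43,0],[44,6]]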